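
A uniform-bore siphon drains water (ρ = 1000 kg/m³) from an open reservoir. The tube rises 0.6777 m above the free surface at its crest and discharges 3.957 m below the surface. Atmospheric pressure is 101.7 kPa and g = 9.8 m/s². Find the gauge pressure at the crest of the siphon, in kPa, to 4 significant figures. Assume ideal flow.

-45.42 kPa

From the surface to the outlet (both open to atmosphere, surface at rest): v = √(2g·h_out) = √(2·9.8·3.957) = 8.807 m/s.
With constant cross-section the crest speed equals v; applying Bernoulli from the surface up to the crest, P_top = P_atm − ½ρv² − ρg·h_top.
P_top = 101700 − ½·1000·8.807² − 1000·9.8·0.6777 = 56280 Pa. So P_gauge = P_top − P_atm = -45420 Pa.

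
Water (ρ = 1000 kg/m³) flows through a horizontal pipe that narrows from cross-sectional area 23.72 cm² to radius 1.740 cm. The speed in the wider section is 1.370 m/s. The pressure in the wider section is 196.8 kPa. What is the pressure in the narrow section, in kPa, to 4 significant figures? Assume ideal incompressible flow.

P₂ ≈ 191.9 kPa

The volume flow rate is constant, so v₂ = (A₁/A₂)v₁ = (23.72/9.511)·1.370 = 3.417 m/s.
Along the horizontal streamline, P + ½ρv² is constant.
P₂ = P₁ − ½ρ(v₂² − v₁²) = 196800 − ½·1000·(3.417² − 1.370²) = 196800 − 4898 = 191900 Pa.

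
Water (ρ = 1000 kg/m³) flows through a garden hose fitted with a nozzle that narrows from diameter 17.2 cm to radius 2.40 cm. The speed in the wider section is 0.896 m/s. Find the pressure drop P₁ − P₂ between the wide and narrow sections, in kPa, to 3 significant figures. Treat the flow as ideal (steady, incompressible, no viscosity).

The volume flow rate is constant, so v₂ = (A₁/A₂)v₁ = (232/18.1)·0.896 = 11.5 m/s.
Along the horizontal streamline, P + ½ρv² is constant.
P₁ − P₂ = ½·1000·(11.5² − 0.896²) = ½·1000·132 = 65800 Pa.

65.8 kPa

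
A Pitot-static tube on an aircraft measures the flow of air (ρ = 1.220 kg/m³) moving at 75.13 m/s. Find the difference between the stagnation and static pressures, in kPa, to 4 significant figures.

Bernoulli between the free stream and the stagnation point: ½ρv² = P_stag − P_static.
ΔP = ½·1.220·75.13² = 3443 Pa.

ΔP = 3.443 kPa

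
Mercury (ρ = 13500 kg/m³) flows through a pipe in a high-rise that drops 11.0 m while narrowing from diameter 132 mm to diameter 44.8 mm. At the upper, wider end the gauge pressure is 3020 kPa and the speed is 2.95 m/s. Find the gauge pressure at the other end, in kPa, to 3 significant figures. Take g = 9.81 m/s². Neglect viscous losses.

By continuity, v₂ = v₁·A₁/A₂ = 2.95·(137/15.8) = 25.6 m/s.
Energy conservation along the streamline gives P₂ = P₁ − ½ρ(v₂² − v₁²) − ρg(h₂ − h₁).
P₂ = 3020000 + ½·13500·(2.95² − 25.6²) − 13500·9.81·(−11.0) = 3020000 + (-4370000) − (-1460000) = 108000 Pa.

P₂ ≈ 108 kPa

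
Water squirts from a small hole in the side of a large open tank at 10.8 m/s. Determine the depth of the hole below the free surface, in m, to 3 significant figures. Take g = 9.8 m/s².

For a small hole in a large open tank, ½v² = gh, giving h = v²/(2g).
h = 10.8²/(2·9.8) = 117/19.60 = 5.95 m.

5.95 m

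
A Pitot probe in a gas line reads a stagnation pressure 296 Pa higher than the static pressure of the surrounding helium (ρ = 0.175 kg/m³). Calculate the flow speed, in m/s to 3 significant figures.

v ≈ 58.2 m/s

The dynamic pressure equals the rise in static pressure at the stagnation point: ΔP = ½ρv².
v = √(2ΔP/ρ) = √(2·296/0.175) = 58.2 m/s.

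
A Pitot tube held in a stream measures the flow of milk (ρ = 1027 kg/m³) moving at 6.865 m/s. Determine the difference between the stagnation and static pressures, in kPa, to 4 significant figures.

ΔP ≈ 24.20 kPa

At the stagnation point the flow is brought to rest, so Bernoulli gives P_stag − P_static = ½ρv².
ΔP = ½·1027·6.865² = 24200 Pa.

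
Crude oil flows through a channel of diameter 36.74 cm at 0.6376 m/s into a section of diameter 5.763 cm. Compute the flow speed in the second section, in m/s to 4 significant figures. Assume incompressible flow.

v₂ ≈ 25.91 m/s

The volume flow rate is constant, so v₂ = (A₁/A₂)v₁ = (1060/26.08)·0.6376 = 25.91 m/s.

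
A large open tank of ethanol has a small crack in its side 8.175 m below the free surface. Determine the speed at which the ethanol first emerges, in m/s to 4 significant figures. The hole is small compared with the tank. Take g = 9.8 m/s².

Bernoulli from surface to hole (P equal, v_surface ≈ 0): v = √(2gh) = √(2×9.8×8.175) = 12.66 m/s.

v ≈ 12.66 m/s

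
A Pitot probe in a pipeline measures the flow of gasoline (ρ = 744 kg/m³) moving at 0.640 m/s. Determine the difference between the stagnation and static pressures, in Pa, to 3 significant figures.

At the stagnation point the flow is brought to rest, so Bernoulli gives P_stag − P_static = ½ρv².
ΔP = ½·744·0.640² = 152 Pa.

152 Pa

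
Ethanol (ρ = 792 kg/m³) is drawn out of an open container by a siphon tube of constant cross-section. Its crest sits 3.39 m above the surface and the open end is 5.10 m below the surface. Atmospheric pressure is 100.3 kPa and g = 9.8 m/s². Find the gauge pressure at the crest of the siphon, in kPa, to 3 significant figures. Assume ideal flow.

P_gauge = -65.9 kPa

From the surface to the outlet (both open to atmosphere, surface at rest): v = √(2g·h_out) = √(2·9.8·5.10) = 10.00 m/s.
Continuity keeps v the same throughout the tube; from surface to crest, P_atm + 0 = P_top + ½ρv² + ρg·h_top.
P_top = 100300 − ½·792·10.00² − 792·9.8·3.39 = 34400 Pa. So P_gauge = P_top − P_atm = -65900 Pa.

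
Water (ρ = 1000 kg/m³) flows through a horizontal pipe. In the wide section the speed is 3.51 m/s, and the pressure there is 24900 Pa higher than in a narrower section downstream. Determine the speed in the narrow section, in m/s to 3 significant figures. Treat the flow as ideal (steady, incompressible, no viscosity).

With h₁ = h₂, rearranging Bernoulli gives v₂ = √(v₁² + 2ΔP/ρ).
v₂ = √(3.51² + 2·24900/1000) = √(12.3 + 49.8) = 7.88 m/s.

7.88 m/s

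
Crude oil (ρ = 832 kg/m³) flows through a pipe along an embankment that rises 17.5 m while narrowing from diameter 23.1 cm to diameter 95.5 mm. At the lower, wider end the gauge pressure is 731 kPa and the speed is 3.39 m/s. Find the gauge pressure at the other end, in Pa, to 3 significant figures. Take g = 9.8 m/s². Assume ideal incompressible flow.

P₂ = 429000 Pa

Continuity gives A₁v₁ = A₂v₂, so v₂ = (419 cm²)/(71.6 cm²) × 3.39 m/s = 19.8 m/s.
Bernoulli: P₁ + ½ρv₁² + ρg h₁ = P₂ + ½ρv₂² + ρg h₂, so P₂ = P₁ + ½ρ(v₁² − v₂²) − ρg(h₂ − h₁).
P₂ = 731000 + ½·832·(3.39² − 19.8²) − 832·9.8·(+17.5) = 731000 + (-159000) − (143000) = 429000 Pa.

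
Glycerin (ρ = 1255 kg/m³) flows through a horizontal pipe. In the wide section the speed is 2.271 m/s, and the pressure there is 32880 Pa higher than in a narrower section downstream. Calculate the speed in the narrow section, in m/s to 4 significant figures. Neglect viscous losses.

v₂ = 7.587 m/s

Along the level pipe P + ½ρv² is conserved, hence v₂² = v₁² + 2(P₁ − P₂)/ρ.
v₂ = √(2.271² + 2·32880/1255) = √(5.157 + 52.40) = 7.587 m/s.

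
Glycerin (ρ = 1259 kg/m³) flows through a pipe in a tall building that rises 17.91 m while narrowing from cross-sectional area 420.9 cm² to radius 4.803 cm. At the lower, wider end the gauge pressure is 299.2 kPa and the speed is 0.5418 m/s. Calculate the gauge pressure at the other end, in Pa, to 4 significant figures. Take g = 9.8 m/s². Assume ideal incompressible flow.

Mass conservation (A₁v₁ = A₂v₂) gives v₂ = 0.5418 × 420.9/72.47 = 3.147 m/s.
Energy conservation along the streamline gives P₂ = P₁ − ½ρ(v₂² − v₁²) − ρg(h₂ − h₁).
P₂ = 299200 + ½·1259·(0.5418² − 3.147²) − 1259·9.8·(+17.91) = 299200 + (-6048) − (221000) = 72170 Pa.

72170 Pa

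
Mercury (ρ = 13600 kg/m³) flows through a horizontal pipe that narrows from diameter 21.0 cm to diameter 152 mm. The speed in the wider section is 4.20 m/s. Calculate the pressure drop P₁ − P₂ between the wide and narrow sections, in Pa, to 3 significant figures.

317000 Pa

Continuity gives A₁v₁ = A₂v₂, so v₂ = (346 cm²)/(181 cm²) × 4.20 m/s = 8.02 m/s.
Along the horizontal streamline, P + ½ρv² is constant.
P₁ − P₂ = ½·13600·(8.02² − 4.20²) = ½·13600·46.6 = 317000 Pa.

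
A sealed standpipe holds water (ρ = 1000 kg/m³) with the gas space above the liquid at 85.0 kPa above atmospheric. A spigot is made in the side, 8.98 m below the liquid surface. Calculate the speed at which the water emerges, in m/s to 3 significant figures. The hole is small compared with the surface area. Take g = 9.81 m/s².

Take point 1 at the surface (v₁ ≈ 0) and point 2 at the hole (at atmospheric pressure). Bernoulli: P₁ + ρg h = P_atm + ½ρv₂².
With P₁ − P_atm = 85000 Pa, v₂ = √(2gh + 2ΔP/ρ) = √(2·9.81·8.98 + 2·85000/1000) = 18.6 m/s.

v ≈ 18.6 m/s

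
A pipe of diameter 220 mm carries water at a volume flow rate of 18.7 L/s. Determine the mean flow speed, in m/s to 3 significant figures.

v = 0.492 m/s

Q = 18.7 L/s = 0.0187 m³/s.
v = Q/A = 0.0187 / 0.0380 = 0.492 m/s.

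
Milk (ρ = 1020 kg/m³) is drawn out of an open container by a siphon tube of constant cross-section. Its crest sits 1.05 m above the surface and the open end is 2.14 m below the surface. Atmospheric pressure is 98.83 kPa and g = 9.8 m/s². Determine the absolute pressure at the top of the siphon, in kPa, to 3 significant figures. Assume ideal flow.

P_top = 66.9 kPa

From the surface to the outlet (both open to atmosphere, surface at rest): v = √(2g·h_out) = √(2·9.8·2.14) = 6.48 m/s.
Continuity keeps v the same throughout the tube; from surface to crest, P_atm + 0 = P_top + ½ρv² + ρg·h_top.
P_top = 98830 − ½·1020·6.48² − 1020·9.8·1.05 = 66900 Pa.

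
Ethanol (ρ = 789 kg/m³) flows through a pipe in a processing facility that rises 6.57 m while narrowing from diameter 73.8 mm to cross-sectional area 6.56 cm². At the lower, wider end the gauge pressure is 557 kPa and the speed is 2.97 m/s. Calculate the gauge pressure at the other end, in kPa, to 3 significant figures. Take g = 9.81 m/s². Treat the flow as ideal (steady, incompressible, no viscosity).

362 kPa

Continuity gives A₁v₁ = A₂v₂, so v₂ = (42.8 cm²)/(6.56 cm²) × 2.97 m/s = 19.4 m/s.
Energy conservation along the streamline gives P₂ = P₁ − ½ρ(v₂² − v₁²) − ρg(h₂ − h₁).
P₂ = 557000 + ½·789·(2.97² − 19.4²) − 789·9.81·(+6.57) = 557000 + (-144000) − (50900) = 362000 Pa.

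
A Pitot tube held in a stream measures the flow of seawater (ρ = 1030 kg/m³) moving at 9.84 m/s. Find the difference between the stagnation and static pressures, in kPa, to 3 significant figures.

The dynamic pressure equals the rise in static pressure at the stagnation point: ΔP = ½ρv².
ΔP = ½·1030·9.84² = 49900 Pa.

ΔP = 49.9 kPa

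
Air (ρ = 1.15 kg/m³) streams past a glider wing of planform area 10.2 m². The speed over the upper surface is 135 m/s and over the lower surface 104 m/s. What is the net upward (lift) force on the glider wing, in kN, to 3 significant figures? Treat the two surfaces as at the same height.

F ≈ 43.5 kN

From P + ½ρv² = const at equal height, P_low − P_up = ½ρ(v_up² − v_low²).
ΔP = ½·1.15·(135² − 104²) = 4260 Pa.
Lift = ΔP · A = 4260 × 10.2 = 43500 N.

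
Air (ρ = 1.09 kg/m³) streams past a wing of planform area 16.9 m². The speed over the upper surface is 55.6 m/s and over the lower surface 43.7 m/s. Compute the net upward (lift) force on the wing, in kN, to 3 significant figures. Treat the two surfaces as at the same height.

F ≈ 10.9 kN

With equal heights on the two surfaces, Bernoulli gives P_lower − P_upper = ½ρ(v_upper² − v_lower²).
ΔP = ½·1.09·(55.6² − 43.7²) = 644 Pa.
Lift = ΔP · A = 644 × 16.9 = 10900 N.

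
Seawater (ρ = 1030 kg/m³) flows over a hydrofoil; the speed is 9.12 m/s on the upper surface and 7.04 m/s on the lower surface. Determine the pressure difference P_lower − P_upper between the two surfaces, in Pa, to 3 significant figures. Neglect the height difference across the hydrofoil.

With negligible Δh, P + ½ρv² is constant, so P_low − P_up = ½ρ(v_up² − v_low²).
ΔP = ½·1030·(9.12² − 7.04²) = 17300 Pa.

ΔP ≈ 17300 Pa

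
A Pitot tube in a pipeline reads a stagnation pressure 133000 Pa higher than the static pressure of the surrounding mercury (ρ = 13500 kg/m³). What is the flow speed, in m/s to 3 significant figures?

The dynamic pressure equals the rise in static pressure at the stagnation point: ΔP = ½ρv².
v = √(2ΔP/ρ) = √(2·133000/13500) = 4.44 m/s.

v ≈ 4.44 m/s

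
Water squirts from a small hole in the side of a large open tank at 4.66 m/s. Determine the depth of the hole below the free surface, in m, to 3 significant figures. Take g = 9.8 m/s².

Torricelli: v = √(2gh), so h = v²/(2g).
h = 4.66²/(2·9.8) = 21.7/19.60 = 1.11 m.

1.11 m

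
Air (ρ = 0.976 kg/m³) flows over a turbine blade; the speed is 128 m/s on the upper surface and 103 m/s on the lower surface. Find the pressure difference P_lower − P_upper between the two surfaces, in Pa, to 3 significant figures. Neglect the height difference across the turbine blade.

2820 Pa

The pressure is lower where the speed is higher: ΔP = ½ρ(v_up² − v_low²).
ΔP = ½·0.976·(128² − 103²) = 2820 Pa.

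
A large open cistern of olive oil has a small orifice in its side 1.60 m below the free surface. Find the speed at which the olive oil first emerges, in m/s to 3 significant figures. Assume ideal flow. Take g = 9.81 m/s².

5.60 m/s

The surface is effectively still and both ends are open, so ½v² = gh and v = √(2·9.81·1.60) = 5.60 m/s.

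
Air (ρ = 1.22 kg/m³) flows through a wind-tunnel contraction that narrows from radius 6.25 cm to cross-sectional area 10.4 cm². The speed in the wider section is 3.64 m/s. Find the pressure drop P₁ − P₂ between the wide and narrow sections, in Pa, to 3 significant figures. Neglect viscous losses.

ΔP = 1120 Pa

The volume flow rate is constant, so v₂ = (A₁/A₂)v₁ = (123/10.4)·3.64 = 43.0 m/s.
Along the horizontal streamline, P + ½ρv² is constant.
P₁ − P₂ = ½·1.22·(43.0² − 3.64²) = ½·1.22·1830 = 1120 Pa.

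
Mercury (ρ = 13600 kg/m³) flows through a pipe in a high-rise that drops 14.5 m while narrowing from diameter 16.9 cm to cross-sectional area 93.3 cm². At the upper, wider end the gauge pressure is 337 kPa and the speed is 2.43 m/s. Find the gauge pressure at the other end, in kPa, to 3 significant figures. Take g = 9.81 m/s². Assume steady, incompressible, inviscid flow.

2080 kPa

Mass conservation (A₁v₁ = A₂v₂) gives v₂ = 2.43 × 224/93.3 = 5.84 m/s.
Energy conservation along the streamline gives P₂ = P₁ − ½ρ(v₂² − v₁²) − ρg(h₂ − h₁).
P₂ = 337000 + ½·13600·(2.43² − 5.84²) − 13600·9.81·(−14.5) = 337000 + (-192000) − (-1930000) = 2080000 Pa.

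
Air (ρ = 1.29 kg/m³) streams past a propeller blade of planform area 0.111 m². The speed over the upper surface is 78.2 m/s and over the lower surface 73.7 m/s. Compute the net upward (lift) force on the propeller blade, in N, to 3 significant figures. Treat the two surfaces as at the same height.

With equal heights on the two surfaces, Bernoulli gives P_lower − P_upper = ½ρ(v_upper² − v_lower²).
ΔP = ½·1.29·(78.2² − 73.7²) = 441 Pa.
Lift = ΔP · A = 441 × 0.111 = 48.9 N.

F = 48.9 N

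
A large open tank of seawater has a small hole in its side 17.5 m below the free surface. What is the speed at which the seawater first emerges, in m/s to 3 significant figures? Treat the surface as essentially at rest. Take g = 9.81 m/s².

Torricelli's result v = √(2gh) gives v = √(2·9.81·17.5) = 18.5 m/s.

v = 18.5 m/s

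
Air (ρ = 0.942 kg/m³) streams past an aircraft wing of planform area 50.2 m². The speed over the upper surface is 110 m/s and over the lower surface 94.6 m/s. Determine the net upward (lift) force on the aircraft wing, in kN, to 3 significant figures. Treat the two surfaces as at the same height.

With equal heights on the two surfaces, Bernoulli gives P_lower − P_upper = ½ρ(v_upper² − v_lower²).
ΔP = ½·0.942·(110² − 94.6²) = 1480 Pa.
Lift = ΔP · A = 1480 × 50.2 = 74500 N.

F ≈ 74.5 kN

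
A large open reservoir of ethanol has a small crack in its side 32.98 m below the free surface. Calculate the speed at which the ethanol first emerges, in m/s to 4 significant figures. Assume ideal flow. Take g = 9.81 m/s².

v ≈ 25.44 m/s

The surface is effectively still and both ends are open, so ½v² = gh and v = √(2·9.81·32.98) = 25.44 m/s.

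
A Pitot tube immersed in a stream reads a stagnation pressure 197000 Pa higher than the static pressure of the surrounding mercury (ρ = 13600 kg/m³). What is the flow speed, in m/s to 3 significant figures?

Bernoulli between the free stream and the stagnation point: ½ρv² = P_stag − P_static.
v = √(2ΔP/ρ) = √(2·197000/13600) = 5.38 m/s.

v ≈ 5.38 m/s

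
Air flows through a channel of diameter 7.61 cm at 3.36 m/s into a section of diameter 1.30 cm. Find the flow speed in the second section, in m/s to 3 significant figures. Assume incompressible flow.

v₂ = 115 m/s

The volume flow rate is constant, so v₂ = (A₁/A₂)v₁ = (45.5/1.33)·3.36 = 115 m/s.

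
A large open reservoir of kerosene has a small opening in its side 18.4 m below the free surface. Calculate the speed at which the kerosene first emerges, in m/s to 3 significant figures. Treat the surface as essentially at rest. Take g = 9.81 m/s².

v = 19.0 m/s

With the surface at rest and both surface and jet at atmospheric pressure, Bernoulli gives ρg h = ½ρv², so v = √(2gh) = √(2·9.81·18.4) = 19.0 m/s.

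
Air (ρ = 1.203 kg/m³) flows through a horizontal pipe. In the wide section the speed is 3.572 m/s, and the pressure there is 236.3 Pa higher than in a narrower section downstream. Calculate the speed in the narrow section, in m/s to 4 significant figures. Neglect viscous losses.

v₂ ≈ 20.14 m/s

With h₁ = h₂, rearranging Bernoulli gives v₂ = √(v₁² + 2ΔP/ρ).
v₂ = √(3.572² + 2·236.3/1.203) = √(12.76 + 392.9) = 20.14 m/s.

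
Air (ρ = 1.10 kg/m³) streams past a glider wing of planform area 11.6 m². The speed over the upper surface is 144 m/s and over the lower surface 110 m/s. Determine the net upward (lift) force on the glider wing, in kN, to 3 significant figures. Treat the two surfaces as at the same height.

With equal heights on the two surfaces, Bernoulli gives P_lower − P_upper = ½ρ(v_upper² − v_lower²).
ΔP = ½·1.10·(144² − 110²) = 4750 Pa.
Lift = ΔP · A = 4750 × 11.6 = 55100 N.

55.1 kN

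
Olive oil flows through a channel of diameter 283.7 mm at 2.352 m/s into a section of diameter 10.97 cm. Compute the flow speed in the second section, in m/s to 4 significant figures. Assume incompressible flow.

v₂ = 15.73 m/s

The volume flow rate is constant, so v₂ = (A₁/A₂)v₁ = (632.1/94.52)·2.352 = 15.73 m/s.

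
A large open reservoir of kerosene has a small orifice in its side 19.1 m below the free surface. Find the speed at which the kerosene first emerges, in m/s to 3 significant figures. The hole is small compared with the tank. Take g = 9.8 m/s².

Bernoulli from surface to hole (P equal, v_surface ≈ 0): v = √(2gh) = √(2×9.8×19.1) = 19.3 m/s.

19.3 m/s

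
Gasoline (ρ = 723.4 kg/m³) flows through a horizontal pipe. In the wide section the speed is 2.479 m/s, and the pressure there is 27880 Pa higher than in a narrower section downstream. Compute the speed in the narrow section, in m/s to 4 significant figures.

With h₁ = h₂, rearranging Bernoulli gives v₂ = √(v₁² + 2ΔP/ρ).
v₂ = √(2.479² + 2·27880/723.4) = √(6.145 + 77.08) = 9.123 m/s.

v₂ = 9.123 m/s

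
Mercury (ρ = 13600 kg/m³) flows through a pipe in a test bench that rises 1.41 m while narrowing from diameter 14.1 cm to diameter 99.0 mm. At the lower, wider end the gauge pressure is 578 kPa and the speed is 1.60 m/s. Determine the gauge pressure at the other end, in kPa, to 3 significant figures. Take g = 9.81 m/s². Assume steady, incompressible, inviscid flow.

Mass conservation (A₁v₁ = A₂v₂) gives v₂ = 1.60 × 156/77.0 = 3.25 m/s.
Energy conservation along the streamline gives P₂ = P₁ − ½ρ(v₂² − v₁²) − ρg(h₂ − h₁).
P₂ = 578000 + ½·13600·(1.60² − 3.25²) − 13600·9.81·(+1.41) = 578000 + (-54200) − (188000) = 336000 Pa.

336 kPa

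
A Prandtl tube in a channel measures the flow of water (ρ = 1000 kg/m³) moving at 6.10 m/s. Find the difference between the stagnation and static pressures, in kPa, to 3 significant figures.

ΔP ≈ 18.6 kPa

The dynamic pressure equals the rise in static pressure at the stagnation point: ΔP = ½ρv².
ΔP = ½·1000·6.10² = 18600 Pa.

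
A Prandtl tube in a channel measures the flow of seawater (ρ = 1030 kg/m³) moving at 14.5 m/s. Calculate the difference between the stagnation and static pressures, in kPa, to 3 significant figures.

ΔP = 108 kPa

The dynamic pressure equals the rise in static pressure at the stagnation point: ΔP = ½ρv².
ΔP = ½·1030·14.5² = 108000 Pa.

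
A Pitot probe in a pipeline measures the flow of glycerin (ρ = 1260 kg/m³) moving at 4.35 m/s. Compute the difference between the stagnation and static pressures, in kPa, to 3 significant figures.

ΔP ≈ 11.9 kPa

Bernoulli between the free stream and the stagnation point: ½ρv² = P_stag − P_static.
ΔP = ½·1260·4.35² = 11900 Pa.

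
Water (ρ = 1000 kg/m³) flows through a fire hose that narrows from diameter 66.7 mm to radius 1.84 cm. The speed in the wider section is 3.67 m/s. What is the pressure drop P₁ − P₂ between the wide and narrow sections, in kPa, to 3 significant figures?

ΔP = 65.9 kPa

By continuity, v₂ = v₁·A₁/A₂ = 3.67·(34.9/10.6) = 12.1 m/s.
With no height change, Bernoulli's equation is P₁ + ½ρv₁² = P₂ + ½ρv₂².
P₁ − P₂ = ½·1000·(12.1² − 3.67²) = ½·1000·132 = 65900 Pa.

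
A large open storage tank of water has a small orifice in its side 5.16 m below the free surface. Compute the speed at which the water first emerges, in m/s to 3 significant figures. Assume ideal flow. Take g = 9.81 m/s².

Bernoulli from surface to hole (P equal, v_surface ≈ 0): v = √(2gh) = √(2×9.81×5.16) = 10.1 m/s.

v = 10.1 m/s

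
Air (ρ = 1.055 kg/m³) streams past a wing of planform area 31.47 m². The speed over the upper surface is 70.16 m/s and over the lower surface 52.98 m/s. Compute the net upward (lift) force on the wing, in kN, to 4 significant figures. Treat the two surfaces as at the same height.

From P + ½ρv² = const at equal height, P_low − P_up = ½ρ(v_up² − v_low²).
ΔP = ½·1.055·(70.16² − 52.98²) = 1116 Pa.
Lift = ΔP · A = 1116 × 31.47 = 35120 N.

F ≈ 35.12 kN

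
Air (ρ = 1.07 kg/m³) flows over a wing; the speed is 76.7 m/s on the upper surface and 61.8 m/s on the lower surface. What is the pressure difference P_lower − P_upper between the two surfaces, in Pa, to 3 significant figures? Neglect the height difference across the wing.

The pressure is lower where the speed is higher: ΔP = ½ρ(v_up² − v_low²).
ΔP = ½·1.07·(76.7² − 61.8²) = 1100 Pa.

1100 Pa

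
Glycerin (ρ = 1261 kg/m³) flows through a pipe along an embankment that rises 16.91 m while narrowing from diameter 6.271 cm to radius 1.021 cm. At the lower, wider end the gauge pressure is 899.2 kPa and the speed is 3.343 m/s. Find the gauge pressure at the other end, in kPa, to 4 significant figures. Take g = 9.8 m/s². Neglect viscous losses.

P₂ ≈ 70.54 kPa

Mass conservation (A₁v₁ = A₂v₂) gives v₂ = 3.343 × 30.89/3.275 = 31.53 m/s.
Energy conservation along the streamline gives P₂ = P₁ − ½ρ(v₂² − v₁²) − ρg(h₂ − h₁).
P₂ = 899200 + ½·1261·(3.343² − 31.53²) − 1261·9.8·(+16.91) = 899200 + (-619700) − (209000) = 70540 Pa.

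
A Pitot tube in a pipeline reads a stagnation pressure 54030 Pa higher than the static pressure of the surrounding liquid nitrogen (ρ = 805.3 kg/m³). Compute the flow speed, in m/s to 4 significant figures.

The dynamic pressure equals the rise in static pressure at the stagnation point: ΔP = ½ρv².
v = √(2ΔP/ρ) = √(2·54030/805.3) = 11.58 m/s.

v ≈ 11.58 m/s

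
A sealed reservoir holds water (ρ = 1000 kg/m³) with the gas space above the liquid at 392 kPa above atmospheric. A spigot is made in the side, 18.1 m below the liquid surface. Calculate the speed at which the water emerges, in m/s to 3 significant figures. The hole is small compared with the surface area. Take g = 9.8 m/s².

Take point 1 at the surface (v₁ ≈ 0) and point 2 at the hole (at atmospheric pressure). Bernoulli: P₁ + ρg h = P_atm + ½ρv₂².
With P₁ − P_atm = 392000 Pa, v₂ = √(2gh + 2ΔP/ρ) = √(2·9.8·18.1 + 2·392000/1000) = 33.7 m/s.

33.7 m/s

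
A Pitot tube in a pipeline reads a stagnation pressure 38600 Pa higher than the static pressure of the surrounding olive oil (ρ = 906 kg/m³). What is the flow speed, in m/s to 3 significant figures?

The dynamic pressure equals the rise in static pressure at the stagnation point: ΔP = ½ρv².
v = √(2ΔP/ρ) = √(2·38600/906) = 9.23 m/s.

9.23 m/s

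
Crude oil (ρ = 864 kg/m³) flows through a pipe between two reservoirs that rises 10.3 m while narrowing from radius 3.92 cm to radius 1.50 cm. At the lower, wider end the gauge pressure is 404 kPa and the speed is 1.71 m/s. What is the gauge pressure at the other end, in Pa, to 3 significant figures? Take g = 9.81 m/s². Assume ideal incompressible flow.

By continuity, v₂ = v₁·A₁/A₂ = 1.71·(48.3/7.07) = 11.7 m/s.
Applying Bernoulli between the two ends and solving for P₂: P₂ = P₁ + ½ρ(v₁² − v₂²) − ρgΔh.
P₂ = 404000 + ½·864·(1.71² − 11.7²) − 864·9.81·(+10.3) = 404000 + (-57700) − (87300) = 259000 Pa.

P₂ = 259000 Pa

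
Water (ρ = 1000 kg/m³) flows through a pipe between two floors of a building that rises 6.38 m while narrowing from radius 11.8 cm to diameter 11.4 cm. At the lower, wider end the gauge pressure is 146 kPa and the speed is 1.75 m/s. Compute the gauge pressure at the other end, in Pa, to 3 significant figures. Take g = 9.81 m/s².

The volume flow rate is constant, so v₂ = (A₁/A₂)v₁ = (437/102)·1.75 = 7.50 m/s.
Energy conservation along the streamline gives P₂ = P₁ − ½ρ(v₂² − v₁²) − ρg(h₂ − h₁).
P₂ = 146000 + ½·1000·(1.75² − 7.50²) − 1000·9.81·(+6.38) = 146000 + (-26600) − (62600) = 56800 Pa.

P₂ ≈ 56800 Pa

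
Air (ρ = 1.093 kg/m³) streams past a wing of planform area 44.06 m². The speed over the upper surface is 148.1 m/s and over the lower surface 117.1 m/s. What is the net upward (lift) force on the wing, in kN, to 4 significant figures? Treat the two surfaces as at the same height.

The faster flow above has the lower pressure; Bernoulli (same height) gives ΔP = ½ρ(v_up² − v_low²).
ΔP = ½·1.093·(148.1² − 117.1²) = 4493 Pa.
Lift = ΔP · A = 4493 × 44.06 = 198000 N.

F = 198.0 kN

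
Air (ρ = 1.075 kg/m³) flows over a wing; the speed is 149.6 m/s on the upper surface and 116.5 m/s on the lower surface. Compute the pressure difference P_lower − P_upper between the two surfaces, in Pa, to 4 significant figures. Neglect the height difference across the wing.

The pressure is lower where the speed is higher: ΔP = ½ρ(v_up² − v_low²).
ΔP = ½·1.075·(149.6² − 116.5²) = 4734 Pa.

ΔP ≈ 4734 Pa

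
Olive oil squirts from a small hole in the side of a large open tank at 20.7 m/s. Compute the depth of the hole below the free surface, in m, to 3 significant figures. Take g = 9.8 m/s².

h ≈ 21.9 m

Inverting v = √(2gh) gives h = v² / 2g.
h = 20.7²/(2·9.8) = 428/19.60 = 21.9 m.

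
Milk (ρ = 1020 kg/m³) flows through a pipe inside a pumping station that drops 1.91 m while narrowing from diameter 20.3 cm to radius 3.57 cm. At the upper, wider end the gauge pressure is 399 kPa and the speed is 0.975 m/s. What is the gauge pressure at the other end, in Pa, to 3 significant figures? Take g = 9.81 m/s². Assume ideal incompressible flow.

P₂ = 387000 Pa

Mass conservation (A₁v₁ = A₂v₂) gives v₂ = 0.975 × 324/40.0 = 7.88 m/s.
Bernoulli: P₁ + ½ρv₁² + ρg h₁ = P₂ + ½ρv₂² + ρg h₂, so P₂ = P₁ + ½ρ(v₁² − v₂²) − ρg(h₂ − h₁).
P₂ = 399000 + ½·1020·(0.975² − 7.88²) − 1020·9.81·(−1.91) = 399000 + (-31200) − (-19100) = 387000 Pa.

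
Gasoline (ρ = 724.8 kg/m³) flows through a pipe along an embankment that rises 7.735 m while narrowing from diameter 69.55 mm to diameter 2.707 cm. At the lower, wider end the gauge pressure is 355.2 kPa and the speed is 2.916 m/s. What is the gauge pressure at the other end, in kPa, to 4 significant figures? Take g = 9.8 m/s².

The volume flow rate is constant, so v₂ = (A₁/A₂)v₁ = (37.99/5.755)·2.916 = 19.25 m/s.
Bernoulli: P₁ + ½ρv₁² + ρg h₁ = P₂ + ½ρv₂² + ρg h₂, so P₂ = P₁ + ½ρ(v₁² − v₂²) − ρg(h₂ − h₁).
P₂ = 355200 + ½·724.8·(2.916² − 19.25²) − 724.8·9.8·(+7.735) = 355200 + (-131200) − (54940) = 169100 Pa.

P₂ ≈ 169.1 kPa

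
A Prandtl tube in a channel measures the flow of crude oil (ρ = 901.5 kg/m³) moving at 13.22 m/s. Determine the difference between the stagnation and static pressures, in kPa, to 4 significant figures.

ΔP ≈ 78.78 kPa

Bernoulli between the free stream and the stagnation point: ½ρv² = P_stag − P_static.
ΔP = ½·901.5·13.22² = 78780 Pa.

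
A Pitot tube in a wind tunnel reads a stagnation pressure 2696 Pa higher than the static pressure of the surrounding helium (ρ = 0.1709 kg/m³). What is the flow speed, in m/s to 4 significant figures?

At the stagnation point the flow is brought to rest, so Bernoulli gives P_stag − P_static = ½ρv².
v = √(2ΔP/ρ) = √(2·2696/0.1709) = 177.6 m/s.

v ≈ 177.6 m/s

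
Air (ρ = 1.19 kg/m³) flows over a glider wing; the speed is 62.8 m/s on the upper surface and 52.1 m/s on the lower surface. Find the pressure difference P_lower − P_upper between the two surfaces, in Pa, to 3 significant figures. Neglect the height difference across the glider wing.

ΔP ≈ 732 Pa

Bernoulli (same height): P_lower − P_upper = ½ρ(v_upper² − v_lower²).
ΔP = ½·1.19·(62.8² − 52.1²) = 732 Pa.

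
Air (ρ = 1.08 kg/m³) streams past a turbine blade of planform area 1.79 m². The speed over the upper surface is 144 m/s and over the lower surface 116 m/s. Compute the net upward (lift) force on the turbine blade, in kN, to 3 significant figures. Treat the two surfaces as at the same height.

F = 7.04 kN

With equal heights on the two surfaces, Bernoulli gives P_lower − P_upper = ½ρ(v_upper² − v_lower²).
ΔP = ½·1.08·(144² − 116²) = 3930 Pa.
Lift = ΔP · A = 3930 × 1.79 = 7040 N.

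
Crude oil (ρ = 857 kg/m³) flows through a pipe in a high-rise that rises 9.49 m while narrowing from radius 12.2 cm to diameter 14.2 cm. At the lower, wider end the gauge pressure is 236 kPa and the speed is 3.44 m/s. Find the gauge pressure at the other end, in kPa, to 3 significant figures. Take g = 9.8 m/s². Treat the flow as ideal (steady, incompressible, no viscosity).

P₂ ≈ 117 kPa

Mass conservation (A₁v₁ = A₂v₂) gives v₂ = 3.44 × 468/158 = 10.2 m/s.
Bernoulli: P₁ + ½ρv₁² + ρg h₁ = P₂ + ½ρv₂² + ρg h₂, so P₂ = P₁ + ½ρ(v₁² − v₂²) − ρg(h₂ − h₁).
P₂ = 236000 + ½·857·(3.44² − 10.2²) − 857·9.8·(+9.49) = 236000 + (-39100) − (79700) = 117000 Pa.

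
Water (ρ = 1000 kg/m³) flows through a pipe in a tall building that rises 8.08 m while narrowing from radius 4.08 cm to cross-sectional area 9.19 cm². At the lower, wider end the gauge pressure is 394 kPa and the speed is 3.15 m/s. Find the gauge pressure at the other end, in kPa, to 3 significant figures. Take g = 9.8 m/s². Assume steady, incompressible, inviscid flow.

P₂ ≈ 159 kPa

Mass conservation (A₁v₁ = A₂v₂) gives v₂ = 3.15 × 52.3/9.19 = 17.9 m/s.
Energy conservation along the streamline gives P₂ = P₁ − ½ρ(v₂² − v₁²) − ρg(h₂ − h₁).
P₂ = 394000 + ½·1000·(3.15² − 17.9²) − 1000·9.8·(+8.08) = 394000 + (-156000) − (79200) = 159000 Pa.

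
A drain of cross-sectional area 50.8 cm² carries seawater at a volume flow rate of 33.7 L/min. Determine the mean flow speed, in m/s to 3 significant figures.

Q = 33.7 L/min = 0.000562 m³/s.
v = Q/A = 0.000562 / 0.00508 = 0.111 m/s.

v ≈ 0.111 m/s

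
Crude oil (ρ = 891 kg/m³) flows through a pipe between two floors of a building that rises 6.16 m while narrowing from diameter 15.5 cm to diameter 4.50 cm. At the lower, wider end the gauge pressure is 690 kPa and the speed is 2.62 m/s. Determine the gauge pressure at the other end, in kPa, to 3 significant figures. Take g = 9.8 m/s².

P₂ = 209 kPa

Mass conservation (A₁v₁ = A₂v₂) gives v₂ = 2.62 × 189/15.9 = 31.1 m/s.
Bernoulli: P₁ + ½ρv₁² + ρg h₁ = P₂ + ½ρv₂² + ρg h₂, so P₂ = P₁ + ½ρ(v₁² − v₂²) − ρg(h₂ − h₁).
P₂ = 690000 + ½·891·(2.62² − 31.1²) − 891·9.8·(+6.16) = 690000 + (-427000) − (53800) = 209000 Pa.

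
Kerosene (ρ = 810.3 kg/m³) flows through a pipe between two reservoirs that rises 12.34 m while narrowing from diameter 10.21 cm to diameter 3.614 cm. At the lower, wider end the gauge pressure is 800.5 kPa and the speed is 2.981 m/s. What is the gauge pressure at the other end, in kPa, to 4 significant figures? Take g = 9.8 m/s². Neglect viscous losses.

By continuity, v₂ = v₁·A₁/A₂ = 2.981·(81.87/10.26) = 23.79 m/s.
Applying Bernoulli between the two ends and solving for P₂: P₂ = P₁ + ½ρ(v₁² − v₂²) − ρgΔh.
P₂ = 800500 + ½·810.3·(2.981² − 23.79²) − 810.3·9.8·(+12.34) = 800500 + (-225700) − (97990) = 476800 Pa.

P₂ ≈ 476.8 kPa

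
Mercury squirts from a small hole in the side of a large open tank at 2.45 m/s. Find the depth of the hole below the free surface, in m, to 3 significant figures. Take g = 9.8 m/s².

h = 0.306 m

Torricelli: v = √(2gh), so h = v²/(2g).
h = 2.45²/(2·9.8) = 6.00/19.60 = 0.306 m.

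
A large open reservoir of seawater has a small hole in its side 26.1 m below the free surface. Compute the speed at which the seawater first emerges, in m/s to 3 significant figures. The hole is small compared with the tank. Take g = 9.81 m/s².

22.6 m/s

The surface is effectively still and both ends are open, so ½v² = gh and v = √(2·9.81·26.1) = 22.6 m/s.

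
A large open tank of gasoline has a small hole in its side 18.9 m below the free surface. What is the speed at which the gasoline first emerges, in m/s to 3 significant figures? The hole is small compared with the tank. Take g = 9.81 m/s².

With the surface at rest and both surface and jet at atmospheric pressure, Bernoulli gives ρg h = ½ρv², so v = √(2gh) = √(2·9.81·18.9) = 19.3 m/s.

v ≈ 19.3 m/s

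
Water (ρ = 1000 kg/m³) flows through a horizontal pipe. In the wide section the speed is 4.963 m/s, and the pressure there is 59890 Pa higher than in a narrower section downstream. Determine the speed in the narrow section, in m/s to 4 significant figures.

v₂ ≈ 12.02 m/s

With h₁ = h₂, rearranging Bernoulli gives v₂ = √(v₁² + 2ΔP/ρ).
v₂ = √(4.963² + 2·59890/1000) = √(24.63 + 119.8) = 12.02 m/s.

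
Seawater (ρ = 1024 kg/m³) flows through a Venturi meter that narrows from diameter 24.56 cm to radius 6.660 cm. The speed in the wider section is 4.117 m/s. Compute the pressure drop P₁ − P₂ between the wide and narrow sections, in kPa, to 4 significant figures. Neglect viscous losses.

By continuity, v₂ = v₁·A₁/A₂ = 4.117·(473.7/139.3) = 14.00 m/s.
Along the horizontal streamline, P + ½ρv² is constant.
P₁ − P₂ = ½·1024·(14.00² − 4.117²) = ½·1024·179.0 = 91630 Pa.

ΔP ≈ 91.63 kPa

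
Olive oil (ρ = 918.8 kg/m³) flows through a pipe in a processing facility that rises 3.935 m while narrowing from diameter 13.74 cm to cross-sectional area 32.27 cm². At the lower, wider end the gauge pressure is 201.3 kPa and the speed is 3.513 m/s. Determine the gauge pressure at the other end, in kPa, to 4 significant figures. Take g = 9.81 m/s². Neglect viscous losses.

P₂ = 51.81 kPa

The volume flow rate is constant, so v₂ = (A₁/A₂)v₁ = (148.3/32.27)·3.513 = 16.14 m/s.
Applying Bernoulli between the two ends and solving for P₂: P₂ = P₁ + ½ρ(v₁² − v₂²) − ρgΔh.
P₂ = 201300 + ½·918.8·(3.513² − 16.14²) − 918.8·9.81·(+3.935) = 201300 + (-114000) − (35470) = 51810 Pa.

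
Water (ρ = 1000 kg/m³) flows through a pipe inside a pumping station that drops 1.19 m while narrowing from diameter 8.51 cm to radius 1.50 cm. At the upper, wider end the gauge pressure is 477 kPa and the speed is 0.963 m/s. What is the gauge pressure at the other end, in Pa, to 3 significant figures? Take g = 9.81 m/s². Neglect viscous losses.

P₂ = 459000 Pa

By continuity, v₂ = v₁·A₁/A₂ = 0.963·(56.9/7.07) = 7.75 m/s.
Applying Bernoulli between the two ends and solving for P₂: P₂ = P₁ + ½ρ(v₁² − v₂²) − ρgΔh.
P₂ = 477000 + ½·1000·(0.963² − 7.75²) − 1000·9.81·(−1.19) = 477000 + (-29600) − (-11700) = 459000 Pa.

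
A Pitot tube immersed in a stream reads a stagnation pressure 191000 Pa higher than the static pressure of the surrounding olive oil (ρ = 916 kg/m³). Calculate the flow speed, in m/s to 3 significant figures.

v ≈ 20.4 m/s

At the stagnation point the flow is brought to rest, so Bernoulli gives P_stag − P_static = ½ρv².
v = √(2ΔP/ρ) = √(2·191000/916) = 20.4 m/s.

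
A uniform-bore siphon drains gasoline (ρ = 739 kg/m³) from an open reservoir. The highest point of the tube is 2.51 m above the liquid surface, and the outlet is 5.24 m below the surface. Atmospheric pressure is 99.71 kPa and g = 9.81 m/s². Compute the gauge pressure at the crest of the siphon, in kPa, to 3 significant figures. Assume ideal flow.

From the surface to the outlet (both open to atmosphere, surface at rest): v = √(2g·h_out) = √(2·9.81·5.24) = 10.1 m/s.
With constant cross-section the crest speed equals v; applying Bernoulli from the surface up to the crest, P_top = P_atm − ½ρv² − ρg·h_top.
P_top = 99710 − ½·739·10.1² − 739·9.81·2.51 = 43500 Pa. So P_gauge = P_top − P_atm = -56200 Pa.

P_gauge = -56.2 kPa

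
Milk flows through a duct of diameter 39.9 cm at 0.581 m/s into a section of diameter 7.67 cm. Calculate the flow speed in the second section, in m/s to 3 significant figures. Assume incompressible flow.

v₂ ≈ 15.7 m/s

The volume flow rate is constant, so v₂ = (A₁/A₂)v₁ = (1250/46.2)·0.581 = 15.7 m/s.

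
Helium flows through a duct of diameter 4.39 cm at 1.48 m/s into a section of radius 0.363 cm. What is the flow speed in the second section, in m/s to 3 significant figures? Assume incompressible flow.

v₂ ≈ 54.1 m/s

Continuity gives A₁v₁ = A₂v₂, so v₂ = (15.1 cm²)/(0.414 cm²) × 1.48 m/s = 54.1 m/s.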